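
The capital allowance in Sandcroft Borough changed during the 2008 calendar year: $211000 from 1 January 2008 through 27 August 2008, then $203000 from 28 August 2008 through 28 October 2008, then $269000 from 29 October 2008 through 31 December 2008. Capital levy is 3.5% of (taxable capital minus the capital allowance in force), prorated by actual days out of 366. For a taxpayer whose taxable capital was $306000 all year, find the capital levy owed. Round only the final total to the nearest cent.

1 January – 27 August 2008: 240 days, exemption $211000 → ($306000 − $211000) × 3.5% × 240/366 = $2180.3279
28 August – 28 October 2008: 62 days, exemption $203000 → ($306000 − $203000) × 3.5% × 62/366 = $610.6831
29 October – 31 December 2008: 64 days, exemption $269000 → ($306000 − $269000) × 3.5% × 64/366 = $226.4481
Total = $3017.4590

$3017.46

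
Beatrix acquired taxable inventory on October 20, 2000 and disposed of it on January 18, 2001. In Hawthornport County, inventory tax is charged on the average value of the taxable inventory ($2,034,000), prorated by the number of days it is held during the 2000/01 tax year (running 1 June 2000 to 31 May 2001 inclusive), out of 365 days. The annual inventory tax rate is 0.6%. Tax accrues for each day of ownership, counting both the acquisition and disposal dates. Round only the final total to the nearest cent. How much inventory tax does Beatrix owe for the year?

$3,042.64

Days held (October 20, 2000 – January 18, 2001): 91 out of 365
Tax = $2,034,000 × 0.6% × 91/365 = $3,042.6411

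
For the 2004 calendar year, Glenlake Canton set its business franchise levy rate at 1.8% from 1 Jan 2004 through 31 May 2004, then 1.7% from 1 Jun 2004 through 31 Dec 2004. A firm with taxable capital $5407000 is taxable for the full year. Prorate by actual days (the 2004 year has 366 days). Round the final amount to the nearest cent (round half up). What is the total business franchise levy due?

$94164.53

1 Jan – 31 May 2004: 152 days at 1.8% → $5407000 × 1.8% × 152/366 = $40419.5410
1 Jun – 31 Dec 2004: 214 days at 1.7% → $5407000 × 1.7% × 214/366 = $53744.9891
Total = $94164.5301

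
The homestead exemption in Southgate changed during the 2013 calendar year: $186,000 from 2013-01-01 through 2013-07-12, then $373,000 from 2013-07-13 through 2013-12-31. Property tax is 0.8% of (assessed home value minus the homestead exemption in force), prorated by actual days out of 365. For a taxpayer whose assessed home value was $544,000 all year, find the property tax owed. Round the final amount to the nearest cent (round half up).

2013-01-01 to 2013-07-12: 193 days, exemption $186,000 → ($544,000 − $186,000) × 0.8% × 193/365 = $1,514.3890
2013-07-13 to 2013-12-31: 172 days, exemption $373,000 → ($544,000 − $373,000) × 0.8% × 172/365 = $644.6466
Total = $2,159.0356

$2,159.04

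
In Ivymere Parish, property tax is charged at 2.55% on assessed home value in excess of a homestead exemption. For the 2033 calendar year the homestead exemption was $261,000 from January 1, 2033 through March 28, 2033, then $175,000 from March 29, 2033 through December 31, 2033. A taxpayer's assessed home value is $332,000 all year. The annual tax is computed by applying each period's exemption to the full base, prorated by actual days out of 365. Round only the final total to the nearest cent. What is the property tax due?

January 1 – March 28, 2033: 87 days, exemption $261,000 → ($332,000 − $261,000) × 2.55% × 87/365 = $431.5438
March 29 – December 31, 2033: 278 days, exemption $175,000 → ($332,000 − $175,000) × 2.55% × 278/365 = $3,049.2411
Total = $3,480.7849

$3,480.78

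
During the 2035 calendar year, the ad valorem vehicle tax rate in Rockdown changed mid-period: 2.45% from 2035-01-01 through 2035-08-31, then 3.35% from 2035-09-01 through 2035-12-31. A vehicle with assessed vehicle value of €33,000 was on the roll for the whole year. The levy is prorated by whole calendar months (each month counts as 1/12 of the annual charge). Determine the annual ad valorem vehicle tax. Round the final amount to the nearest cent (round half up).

2035-01-01 to 2035-08-31: 8 months at 2.45% → €33,000 × 2.45% × 8/12 = €539.0000
2035-09-01 to 2035-12-31: 4 months at 3.35% → €33,000 × 3.35% × 4/12 = €368.5000
Total = €907.5000

€907.50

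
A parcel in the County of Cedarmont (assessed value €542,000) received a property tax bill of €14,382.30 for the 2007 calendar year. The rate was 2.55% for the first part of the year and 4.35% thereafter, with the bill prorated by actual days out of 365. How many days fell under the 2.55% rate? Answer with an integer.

Let d = days at the first rate; then 365 − d days at the second rate.
€542,000 × [2.55%·d + 4.35%·(365−d)] / 365 = €14,382.30
Solving gives d = 344, so the new rate took effect on 11 Dec 2007.

344 days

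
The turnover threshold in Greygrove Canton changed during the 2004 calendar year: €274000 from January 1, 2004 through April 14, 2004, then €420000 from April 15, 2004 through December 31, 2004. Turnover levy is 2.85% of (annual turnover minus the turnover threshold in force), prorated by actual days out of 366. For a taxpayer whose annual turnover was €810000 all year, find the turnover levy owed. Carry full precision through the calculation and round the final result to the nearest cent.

€12308.73

January 1 – April 14, 2004: 105 days, exemption €274000 → (€810000 − €274000) × 2.85% × 105/366 = €4382.4590
April 15 – December 31, 2004: 261 days, exemption €420000 → (€810000 − €420000) × 2.85% × 261/366 = €7926.2705
Total = €12308.7295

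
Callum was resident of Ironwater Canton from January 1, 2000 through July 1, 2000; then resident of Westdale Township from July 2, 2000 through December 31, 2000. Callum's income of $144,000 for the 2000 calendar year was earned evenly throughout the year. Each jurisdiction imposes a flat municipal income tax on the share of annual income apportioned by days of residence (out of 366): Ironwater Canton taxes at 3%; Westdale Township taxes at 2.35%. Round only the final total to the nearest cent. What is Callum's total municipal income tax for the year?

$3,852.00

Ironwater Canton, January 1 – July 1, 2000: 183 days → $144,000 × 3% × 183/366 = $2,160.0000
Westdale Township, July 2 – December 31, 2000: 183 days → $144,000 × 2.35% × 183/366 = $1,692.0000
Total = $3,852.0000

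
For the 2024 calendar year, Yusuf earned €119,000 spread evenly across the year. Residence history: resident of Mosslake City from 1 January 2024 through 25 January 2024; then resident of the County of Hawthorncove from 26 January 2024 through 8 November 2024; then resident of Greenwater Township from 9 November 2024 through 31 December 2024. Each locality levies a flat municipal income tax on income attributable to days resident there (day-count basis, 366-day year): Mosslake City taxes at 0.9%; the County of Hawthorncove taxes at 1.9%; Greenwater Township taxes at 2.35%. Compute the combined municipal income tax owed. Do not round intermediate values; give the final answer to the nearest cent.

€2,257.26

Mosslake City, 1 January – 25 January 2024: 25 days → €119,000 × 0.9% × 25/366 = €73.1557
The County of Hawthorncove, 26 January – 8 November 2024: 288 days → €119,000 × 1.9% × 288/366 = €1,779.1475
Greenwater Township, 9 November – 31 December 2024: 53 days → €119,000 × 2.35% × 53/366 = €404.9577
Total = €2,257.2609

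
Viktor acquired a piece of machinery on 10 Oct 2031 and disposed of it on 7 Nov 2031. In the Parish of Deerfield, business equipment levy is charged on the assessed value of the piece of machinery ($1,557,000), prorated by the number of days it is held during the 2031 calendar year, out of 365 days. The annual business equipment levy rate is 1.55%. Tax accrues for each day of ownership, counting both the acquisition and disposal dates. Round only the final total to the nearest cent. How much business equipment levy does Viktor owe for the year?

$1,917.46

Days held (10 Oct – 7 Nov 2031): 29 out of 365
Tax = $1,557,000 × 1.55% × 29/365 = $1,917.4562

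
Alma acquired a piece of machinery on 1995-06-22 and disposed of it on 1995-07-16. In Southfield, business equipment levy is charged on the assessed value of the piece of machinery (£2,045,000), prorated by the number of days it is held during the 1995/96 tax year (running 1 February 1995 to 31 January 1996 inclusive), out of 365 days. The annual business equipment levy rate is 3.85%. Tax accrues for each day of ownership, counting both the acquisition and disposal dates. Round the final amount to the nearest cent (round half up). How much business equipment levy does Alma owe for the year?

Days held (1995-06-22 to 1995-07-16): 25 out of 365
Tax = £2,045,000 × 3.85% × 25/365 = £5,392.6370

£5,392.64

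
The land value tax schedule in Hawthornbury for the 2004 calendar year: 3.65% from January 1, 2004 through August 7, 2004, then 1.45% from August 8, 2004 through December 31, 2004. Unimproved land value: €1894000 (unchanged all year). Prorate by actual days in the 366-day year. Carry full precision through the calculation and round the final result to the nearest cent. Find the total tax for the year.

€52509.34

January 1 – August 7, 2004: 220 days at 3.65% → €1894000 × 3.65% × 220/366 = €41554.1530
August 8 – December 31, 2004: 146 days at 1.45% → €1894000 × 1.45% × 146/366 = €10955.1858
Total = €52509.3388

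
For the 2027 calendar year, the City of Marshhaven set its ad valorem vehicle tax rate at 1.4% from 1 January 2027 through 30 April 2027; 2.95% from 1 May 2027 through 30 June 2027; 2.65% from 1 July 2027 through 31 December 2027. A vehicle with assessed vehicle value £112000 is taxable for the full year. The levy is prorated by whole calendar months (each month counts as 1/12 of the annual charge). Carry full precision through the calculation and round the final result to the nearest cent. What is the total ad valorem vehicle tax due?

1 January – 30 April 2027: 4 months at 1.4% → £112000 × 1.4% × 4/12 = £522.6667
1 May – 30 June 2027: 2 months at 2.95% → £112000 × 2.95% × 2/12 = £550.6667
1 July – 31 December 2027: 6 months at 2.65% → £112000 × 2.65% × 6/12 = £1484.0000
Total = £2557.3333

£2557.33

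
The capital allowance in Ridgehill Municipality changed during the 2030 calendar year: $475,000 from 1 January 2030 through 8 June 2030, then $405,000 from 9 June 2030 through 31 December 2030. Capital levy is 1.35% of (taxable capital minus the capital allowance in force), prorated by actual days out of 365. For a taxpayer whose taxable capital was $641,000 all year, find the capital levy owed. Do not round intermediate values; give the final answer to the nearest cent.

1 January – 8 June 2030: 159 days, exemption $475,000 → ($641,000 − $475,000) × 1.35% × 159/365 = $976.2164
9 June – 31 December 2030: 206 days, exemption $405,000 → ($641,000 − $405,000) × 1.35% × 206/365 = $1,798.1260
Total = $2,774.3425

$2,774.34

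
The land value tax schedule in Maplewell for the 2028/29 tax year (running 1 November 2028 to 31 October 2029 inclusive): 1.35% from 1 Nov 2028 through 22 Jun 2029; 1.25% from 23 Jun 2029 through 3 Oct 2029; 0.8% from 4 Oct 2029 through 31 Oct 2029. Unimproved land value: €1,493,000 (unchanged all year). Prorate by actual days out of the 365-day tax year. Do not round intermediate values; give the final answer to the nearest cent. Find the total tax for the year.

€19,104.26

1 Nov 2028 – 22 Jun 2029: 234 days at 1.35% → €1,493,000 × 1.35% × 234/365 = €12,921.6082
23 Jun – 3 Oct 2029: 103 days at 1.25% → €1,493,000 × 1.25% × 103/365 = €5,266.4041
4 Oct – 31 Oct 2029: 28 days at 0.8% → €1,493,000 × 0.8% × 28/365 = €916.2521
Total = €19,104.2644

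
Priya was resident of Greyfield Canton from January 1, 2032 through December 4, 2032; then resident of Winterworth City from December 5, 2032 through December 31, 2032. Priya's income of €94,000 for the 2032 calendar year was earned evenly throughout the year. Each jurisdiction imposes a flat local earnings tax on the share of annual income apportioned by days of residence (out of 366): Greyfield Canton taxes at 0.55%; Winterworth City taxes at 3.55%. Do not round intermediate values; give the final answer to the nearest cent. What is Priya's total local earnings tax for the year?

€725.03

Greyfield Canton, January 1 – December 4, 2032: 339 days → €94,000 × 0.55% × 339/366 = €478.8607
Winterworth City, December 5 – December 31, 2032: 27 days → €94,000 × 3.55% × 27/366 = €246.1721
Total = €725.0328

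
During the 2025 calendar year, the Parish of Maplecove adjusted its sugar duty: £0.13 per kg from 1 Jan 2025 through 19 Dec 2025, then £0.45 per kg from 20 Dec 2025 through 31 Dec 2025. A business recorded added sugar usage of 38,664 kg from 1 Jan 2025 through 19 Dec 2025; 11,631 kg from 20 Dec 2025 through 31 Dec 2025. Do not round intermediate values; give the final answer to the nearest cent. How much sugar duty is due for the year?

1 Jan – 19 Dec 2025: 38,664 kg at £0.13/kg → £5,026.32
20 Dec – 31 Dec 2025: 11,631 kg at £0.45/kg → £5,233.95

£10,260.27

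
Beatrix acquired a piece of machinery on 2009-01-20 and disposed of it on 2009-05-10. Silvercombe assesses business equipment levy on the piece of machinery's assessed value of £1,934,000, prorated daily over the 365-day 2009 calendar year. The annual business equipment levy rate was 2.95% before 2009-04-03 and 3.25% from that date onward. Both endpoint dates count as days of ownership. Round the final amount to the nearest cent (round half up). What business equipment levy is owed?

2009-01-20 to 2009-04-02: 73 days at 2.95% → £1,934,000 × 2.95% × 73/365 = £11,410.6000
2009-04-03 to 2009-05-10: 38 days at 3.25% → £1,934,000 × 3.25% × 38/365 = £6,543.8082
Total = £17,954.4082

£17,954.41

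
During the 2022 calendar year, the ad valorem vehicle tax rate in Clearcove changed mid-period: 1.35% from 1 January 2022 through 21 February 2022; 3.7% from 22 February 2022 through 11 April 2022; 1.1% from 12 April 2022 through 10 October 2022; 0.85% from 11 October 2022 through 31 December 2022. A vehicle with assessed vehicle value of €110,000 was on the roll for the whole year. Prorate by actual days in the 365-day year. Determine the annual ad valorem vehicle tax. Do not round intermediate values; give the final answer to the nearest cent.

1 January – 21 February 2022: 52 days at 1.35% → €110,000 × 1.35% × 52/365 = €211.5616
22 February – 11 April 2022: 49 days at 3.7% → €110,000 × 3.7% × 49/365 = €546.3836
12 April – 10 October 2022: 182 days at 1.1% → €110,000 × 1.1% × 182/365 = €603.3425
11 October – 31 December 2022: 82 days at 0.85% → €110,000 × 0.85% × 82/365 = €210.0548
Total = €1,571.3425

€1,571.34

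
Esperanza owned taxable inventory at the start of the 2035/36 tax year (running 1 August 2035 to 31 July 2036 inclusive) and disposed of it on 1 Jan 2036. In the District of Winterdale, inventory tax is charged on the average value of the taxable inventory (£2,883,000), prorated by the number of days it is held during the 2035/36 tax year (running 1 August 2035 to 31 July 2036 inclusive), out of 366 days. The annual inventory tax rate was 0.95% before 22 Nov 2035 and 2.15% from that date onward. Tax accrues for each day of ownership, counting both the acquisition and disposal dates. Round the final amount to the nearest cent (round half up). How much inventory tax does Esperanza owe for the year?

1 Aug – 21 Nov 2035: 113 days at 0.95% → £2,883,000 × 0.95% × 113/366 = £8,456.0123
22 Nov 2035 – 1 Jan 2036: 41 days at 2.15% → £2,883,000 × 2.15% × 41/366 = £6,943.6189
Total = £15,399.6311

£15,399.63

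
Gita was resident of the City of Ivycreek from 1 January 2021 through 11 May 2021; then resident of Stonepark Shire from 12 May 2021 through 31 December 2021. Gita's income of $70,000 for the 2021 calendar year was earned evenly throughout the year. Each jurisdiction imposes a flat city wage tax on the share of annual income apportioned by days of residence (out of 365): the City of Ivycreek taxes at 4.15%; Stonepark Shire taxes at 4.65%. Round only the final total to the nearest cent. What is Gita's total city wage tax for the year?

$3,129.38

The City of Ivycreek, 1 January – 11 May 2021: 131 days → $70,000 × 4.15% × 131/365 = $1,042.6164
Stonepark Shire, 12 May – 31 December 2021: 234 days → $70,000 × 4.65% × 234/365 = $2,086.7671
Total = $3,129.3836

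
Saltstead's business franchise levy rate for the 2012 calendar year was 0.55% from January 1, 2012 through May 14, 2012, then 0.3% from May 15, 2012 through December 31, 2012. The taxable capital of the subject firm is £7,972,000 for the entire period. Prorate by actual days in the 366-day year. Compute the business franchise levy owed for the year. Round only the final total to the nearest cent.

£31,267.23

January 1 – May 14, 2012: 135 days at 0.55% → £7,972,000 × 0.55% × 135/366 = £16,172.7049
May 15 – December 31, 2012: 231 days at 0.3% → £7,972,000 × 0.3% × 231/366 = £15,094.5246
Total = £31,267.2295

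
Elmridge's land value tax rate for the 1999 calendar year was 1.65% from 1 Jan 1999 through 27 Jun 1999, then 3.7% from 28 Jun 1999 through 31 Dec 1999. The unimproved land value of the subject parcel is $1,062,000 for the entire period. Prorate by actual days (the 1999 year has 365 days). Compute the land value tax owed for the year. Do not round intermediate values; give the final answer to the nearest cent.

1 Jan – 27 Jun 1999: 178 days at 1.65% → $1,062,000 × 1.65% × 178/365 = $8,545.4630
28 Jun – 31 Dec 1999: 187 days at 3.7% → $1,062,000 × 3.7% × 187/365 = $20,131.4466
Total = $28,676.9096

$28,676.91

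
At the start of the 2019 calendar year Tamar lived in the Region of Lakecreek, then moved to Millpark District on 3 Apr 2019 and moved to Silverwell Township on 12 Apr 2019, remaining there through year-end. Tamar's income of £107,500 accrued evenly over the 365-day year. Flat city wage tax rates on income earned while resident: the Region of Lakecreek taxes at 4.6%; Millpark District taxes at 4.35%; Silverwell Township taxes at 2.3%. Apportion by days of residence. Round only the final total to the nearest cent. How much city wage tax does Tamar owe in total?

£3,150.04

The Region of Lakecreek, 1 Jan – 2 Apr 2019: 92 days → £107,500 × 4.6% × 92/365 = £1,246.4110
Millpark District, 3 Apr – 11 Apr 2019: 9 days → £107,500 × 4.35% × 9/365 = £115.3048
Silverwell Township, 12 Apr – 31 Dec 2019: 264 days → £107,500 × 2.3% × 264/365 = £1,788.3288
Total = £3,150.0445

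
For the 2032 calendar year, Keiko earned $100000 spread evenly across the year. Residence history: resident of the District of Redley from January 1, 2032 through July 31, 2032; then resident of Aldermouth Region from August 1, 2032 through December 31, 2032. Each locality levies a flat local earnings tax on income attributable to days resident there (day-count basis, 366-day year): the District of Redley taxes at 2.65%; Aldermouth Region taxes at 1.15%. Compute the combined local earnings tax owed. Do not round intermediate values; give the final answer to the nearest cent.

The District of Redley, January 1 – July 31, 2032: 213 days → $100000 × 2.65% × 213/366 = $1542.2131
Aldermouth Region, August 1 – December 31, 2032: 153 days → $100000 × 1.15% × 153/366 = $480.7377
Total = $2022.9508

$2022.95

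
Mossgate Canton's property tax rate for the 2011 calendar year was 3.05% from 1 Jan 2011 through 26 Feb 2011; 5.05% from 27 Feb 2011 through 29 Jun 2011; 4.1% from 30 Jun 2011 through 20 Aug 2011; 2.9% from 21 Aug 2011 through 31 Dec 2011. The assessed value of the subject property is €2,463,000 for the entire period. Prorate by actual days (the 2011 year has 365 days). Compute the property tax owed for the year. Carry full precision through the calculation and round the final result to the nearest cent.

€94,059.61

1 Jan – 26 Feb 2011: 57 days at 3.05% → €2,463,000 × 3.05% × 57/365 = €11,731.3027
27 Feb – 29 Jun 2011: 123 days at 5.05% → €2,463,000 × 5.05% × 123/365 = €41,914.8616
30 Jun – 20 Aug 2011: 52 days at 4.1% → €2,463,000 × 4.1% × 52/365 = €14,386.6192
21 Aug – 31 Dec 2011: 133 days at 2.9% → €2,463,000 × 2.9% × 133/365 = €26,026.8247
Total = €94,059.6082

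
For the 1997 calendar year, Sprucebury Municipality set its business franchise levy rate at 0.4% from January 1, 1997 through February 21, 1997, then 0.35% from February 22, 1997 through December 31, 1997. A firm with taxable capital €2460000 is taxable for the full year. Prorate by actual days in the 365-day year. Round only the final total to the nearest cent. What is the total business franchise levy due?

January 1 – February 21, 1997: 52 days at 0.4% → €2460000 × 0.4% × 52/365 = €1401.8630
February 22 – December 31, 1997: 313 days at 0.35% → €2460000 × 0.35% × 313/365 = €7383.3699
Total = €8785.2329

€8785.23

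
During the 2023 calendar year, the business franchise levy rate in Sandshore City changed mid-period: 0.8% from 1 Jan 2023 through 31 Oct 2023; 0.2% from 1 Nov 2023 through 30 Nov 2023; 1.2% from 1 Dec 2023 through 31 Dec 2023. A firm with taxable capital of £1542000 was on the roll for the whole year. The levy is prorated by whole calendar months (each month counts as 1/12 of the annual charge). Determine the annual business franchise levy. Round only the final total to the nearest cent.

£12079.00

1 Jan – 31 Oct 2023: 10 months at 0.8% → £1542000 × 0.8% × 10/12 = £10280.0000
1 Nov – 30 Nov 2023: 1 month at 0.2% → £1542000 × 0.2% × 1/12 = £257.0000
1 Dec – 31 Dec 2023: 1 month at 1.2% → £1542000 × 1.2% × 1/12 = £1542.0000
Total = £12079.0000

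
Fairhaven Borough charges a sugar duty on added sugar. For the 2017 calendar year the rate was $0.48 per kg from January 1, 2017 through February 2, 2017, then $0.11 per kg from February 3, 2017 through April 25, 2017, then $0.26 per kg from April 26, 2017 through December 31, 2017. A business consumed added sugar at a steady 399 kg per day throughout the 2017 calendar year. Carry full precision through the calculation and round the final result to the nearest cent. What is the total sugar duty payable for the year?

$35854.14

January 1 – February 2, 2017: 33 days × 399 kg/day = 13,167 kg at $0.48/kg → $6320.16
February 3 – April 25, 2017: 82 days × 399 kg/day = 32,718 kg at $0.11/kg → $3598.98
April 26 – December 31, 2017: 250 days × 399 kg/day = 99,750 kg at $0.26/kg → $25935.00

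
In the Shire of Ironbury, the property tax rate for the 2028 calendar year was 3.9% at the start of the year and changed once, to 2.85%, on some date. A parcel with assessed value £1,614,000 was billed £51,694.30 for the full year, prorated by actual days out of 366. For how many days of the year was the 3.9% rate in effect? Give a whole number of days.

Let d = days at the first rate; then 366 − d days at the second rate.
£1,614,000 × [3.9%·d + 2.85%·(366−d)] / 366 = £51,694.30
Solving gives d = 123, so the new rate took effect on May 3, 2028.

123 days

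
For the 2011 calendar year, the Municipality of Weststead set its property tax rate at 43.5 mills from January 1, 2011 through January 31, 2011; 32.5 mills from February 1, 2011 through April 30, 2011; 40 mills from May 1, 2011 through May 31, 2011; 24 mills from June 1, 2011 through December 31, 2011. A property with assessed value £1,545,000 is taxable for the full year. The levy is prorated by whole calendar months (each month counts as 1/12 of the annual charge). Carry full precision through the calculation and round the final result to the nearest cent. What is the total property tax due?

£44,933.75

January 1 – January 31, 2011: 1 month at 43.5 mills → £1,545,000 × 4.35% × 1/12 = £5,600.6250
February 1 – April 30, 2011: 3 months at 32.5 mills → £1,545,000 × 3.25% × 3/12 = £12,553.1250
May 1 – May 31, 2011: 1 month at 40 mills → £1,545,000 × 4% × 1/12 = £5,150.0000
June 1 – December 31, 2011: 7 months at 24 mills → £1,545,000 × 2.4% × 7/12 = £21,630.0000
Total = £44,933.7500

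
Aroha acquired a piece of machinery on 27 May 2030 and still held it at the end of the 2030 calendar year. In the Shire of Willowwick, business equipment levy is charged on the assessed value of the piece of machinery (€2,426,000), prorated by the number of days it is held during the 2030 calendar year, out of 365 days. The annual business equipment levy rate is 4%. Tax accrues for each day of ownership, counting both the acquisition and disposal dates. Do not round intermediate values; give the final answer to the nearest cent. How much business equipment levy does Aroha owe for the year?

€58,224.00

Days held (27 May – 31 Dec 2030): 219 out of 365
Tax = €2,426,000 × 4% × 219/365 = €58,224.0000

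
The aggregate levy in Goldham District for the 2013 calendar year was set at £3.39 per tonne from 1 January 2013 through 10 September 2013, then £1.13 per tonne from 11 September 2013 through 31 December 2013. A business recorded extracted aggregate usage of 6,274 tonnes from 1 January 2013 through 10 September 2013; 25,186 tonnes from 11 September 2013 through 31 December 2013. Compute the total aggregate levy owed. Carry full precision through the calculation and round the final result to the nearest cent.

1 January – 10 September 2013: 6,274 tonnes at £3.39/tonne → £21,268.86
11 September – 31 December 2013: 25,186 tonnes at £1.13/tonne → £28,460.18

£49,729.04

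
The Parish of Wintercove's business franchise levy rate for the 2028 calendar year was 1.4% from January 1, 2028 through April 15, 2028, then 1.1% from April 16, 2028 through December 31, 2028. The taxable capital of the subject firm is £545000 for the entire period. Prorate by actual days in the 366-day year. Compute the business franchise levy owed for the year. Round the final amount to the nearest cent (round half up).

£6468.52

January 1 – April 15, 2028: 106 days at 1.4% → £545000 × 1.4% × 106/366 = £2209.7814
April 16 – December 31, 2028: 260 days at 1.1% → £545000 × 1.1% × 260/366 = £4258.7432
Total = £6468.5246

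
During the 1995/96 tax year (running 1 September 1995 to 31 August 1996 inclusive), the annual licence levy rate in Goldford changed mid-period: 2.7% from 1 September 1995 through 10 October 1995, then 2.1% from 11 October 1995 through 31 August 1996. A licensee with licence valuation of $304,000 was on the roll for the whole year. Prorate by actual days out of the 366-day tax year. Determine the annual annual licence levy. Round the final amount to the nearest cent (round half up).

$6,583.34

1 September – 10 October 1995: 40 days at 2.7% → $304,000 × 2.7% × 40/366 = $897.0492
11 October 1995 – 31 August 1996: 326 days at 2.1% → $304,000 × 2.1% × 326/366 = $5,686.2951
Total = $6,583.3443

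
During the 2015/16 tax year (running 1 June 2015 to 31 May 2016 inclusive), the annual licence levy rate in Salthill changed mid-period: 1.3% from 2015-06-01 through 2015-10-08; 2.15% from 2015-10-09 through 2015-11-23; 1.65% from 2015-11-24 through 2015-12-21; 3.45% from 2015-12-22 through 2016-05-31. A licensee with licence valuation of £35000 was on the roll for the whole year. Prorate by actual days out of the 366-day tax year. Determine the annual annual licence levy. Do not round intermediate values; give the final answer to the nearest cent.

2015-06-01 to 2015-10-08: 130 days at 1.3% → £35000 × 1.3% × 130/366 = £161.6120
2015-10-09 to 2015-11-23: 46 days at 2.15% → £35000 × 2.15% × 46/366 = £94.5765
2015-11-24 to 2015-12-21: 28 days at 1.65% → £35000 × 1.65% × 28/366 = £44.1803
2015-12-22 to 2016-05-31: 162 days at 3.45% → £35000 × 3.45% × 162/366 = £534.4672
Total = £834.8361

£834.84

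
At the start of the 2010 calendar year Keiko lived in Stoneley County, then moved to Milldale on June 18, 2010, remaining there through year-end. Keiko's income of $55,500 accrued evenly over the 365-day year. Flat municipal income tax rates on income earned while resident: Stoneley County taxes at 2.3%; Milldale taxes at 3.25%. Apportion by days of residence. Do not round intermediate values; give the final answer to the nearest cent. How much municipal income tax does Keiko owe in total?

Stoneley County, January 1 – June 17, 2010: 168 days → $55,500 × 2.3% × 168/365 = $587.5397
Milldale, June 18 – December 31, 2010: 197 days → $55,500 × 3.25% × 197/365 = $973.5308
Total = $1,561.0705

$1,561.07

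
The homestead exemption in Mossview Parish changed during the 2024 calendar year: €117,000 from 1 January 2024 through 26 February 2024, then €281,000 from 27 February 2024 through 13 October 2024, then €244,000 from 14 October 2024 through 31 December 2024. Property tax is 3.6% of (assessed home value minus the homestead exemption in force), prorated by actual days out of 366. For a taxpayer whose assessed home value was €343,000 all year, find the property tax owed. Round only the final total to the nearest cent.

1 January – 26 February 2024: 57 days, exemption €117,000 → (€343,000 − €117,000) × 3.6% × 57/366 = €1,267.0820
27 February – 13 October 2024: 230 days, exemption €281,000 → (€343,000 − €281,000) × 3.6% × 230/366 = €1,402.6230
14 October – 31 December 2024: 79 days, exemption €244,000 → (€343,000 − €244,000) × 3.6% × 79/366 = €769.2787
Total = €3,438.9836

€3,438.98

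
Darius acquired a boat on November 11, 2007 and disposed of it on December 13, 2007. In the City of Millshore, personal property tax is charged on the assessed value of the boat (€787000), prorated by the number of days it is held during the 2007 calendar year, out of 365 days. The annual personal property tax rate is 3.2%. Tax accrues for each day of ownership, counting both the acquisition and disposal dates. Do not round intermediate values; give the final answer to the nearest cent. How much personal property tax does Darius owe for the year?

Days held (November 11 – December 13, 2007): 33 out of 365
Tax = €787000 × 3.2% × 33/365 = €2276.9096

€2276.91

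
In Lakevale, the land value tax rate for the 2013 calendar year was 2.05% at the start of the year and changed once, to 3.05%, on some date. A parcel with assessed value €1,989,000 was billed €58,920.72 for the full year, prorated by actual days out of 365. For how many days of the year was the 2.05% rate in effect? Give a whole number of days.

32 days

Let d = days at the first rate; then 365 − d days at the second rate.
€1,989,000 × [2.05%·d + 3.05%·(365−d)] / 365 = €58,920.72
Solving gives d = 32, so the new rate took effect on February 2, 2013.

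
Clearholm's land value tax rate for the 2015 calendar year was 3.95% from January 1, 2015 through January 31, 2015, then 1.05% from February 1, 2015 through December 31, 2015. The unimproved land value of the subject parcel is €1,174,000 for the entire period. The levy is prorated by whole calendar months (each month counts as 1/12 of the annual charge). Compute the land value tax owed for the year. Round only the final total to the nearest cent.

January 1 – January 31, 2015: 1 month at 3.95% → €1,174,000 × 3.95% × 1/12 = €3,864.4167
February 1 – December 31, 2015: 11 months at 1.05% → €1,174,000 × 1.05% × 11/12 = €11,299.7500
Total = €15,164.1667

€15,164.17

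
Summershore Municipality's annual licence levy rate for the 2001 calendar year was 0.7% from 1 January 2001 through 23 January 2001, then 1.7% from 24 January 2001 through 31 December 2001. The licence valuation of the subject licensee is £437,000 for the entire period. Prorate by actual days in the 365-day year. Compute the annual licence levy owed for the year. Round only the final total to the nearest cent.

£7,153.63

1 January – 23 January 2001: 23 days at 0.7% → £437,000 × 0.7% × 23/365 = £192.7589
24 January – 31 December 2001: 342 days at 1.7% → £437,000 × 1.7% × 342/365 = £6,960.8712
Total = £7,153.6301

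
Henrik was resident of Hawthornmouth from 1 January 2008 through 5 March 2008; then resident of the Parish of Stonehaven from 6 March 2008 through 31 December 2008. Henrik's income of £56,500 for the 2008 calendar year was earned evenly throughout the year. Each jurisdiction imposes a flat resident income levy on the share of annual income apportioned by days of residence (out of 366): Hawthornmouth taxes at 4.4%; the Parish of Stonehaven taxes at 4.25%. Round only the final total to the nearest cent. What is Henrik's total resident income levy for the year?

£2,416.30

Hawthornmouth, 1 January – 5 March 2008: 65 days → £56,500 × 4.4% × 65/366 = £441.5027
The Parish of Stonehaven, 6 March – 31 December 2008: 301 days → £56,500 × 4.25% × 301/366 = £1,974.7985
Total = £2,416.3012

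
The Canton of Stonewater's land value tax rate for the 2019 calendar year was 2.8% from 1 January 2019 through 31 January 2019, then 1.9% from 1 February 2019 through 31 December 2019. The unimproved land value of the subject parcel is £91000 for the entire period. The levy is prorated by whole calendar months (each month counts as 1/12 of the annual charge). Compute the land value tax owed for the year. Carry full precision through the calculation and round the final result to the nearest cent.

1 January – 31 January 2019: 1 month at 2.8% → £91000 × 2.8% × 1/12 = £212.3333
1 February – 31 December 2019: 11 months at 1.9% → £91000 × 1.9% × 11/12 = £1584.9167
Total = £1797.2500

£1797.25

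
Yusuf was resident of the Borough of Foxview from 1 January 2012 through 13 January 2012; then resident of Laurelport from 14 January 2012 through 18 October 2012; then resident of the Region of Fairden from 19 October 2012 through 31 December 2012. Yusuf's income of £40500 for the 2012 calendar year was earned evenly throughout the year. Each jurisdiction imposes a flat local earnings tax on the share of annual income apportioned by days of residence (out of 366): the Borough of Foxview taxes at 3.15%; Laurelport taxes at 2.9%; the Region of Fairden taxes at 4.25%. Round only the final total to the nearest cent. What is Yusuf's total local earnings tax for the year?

£1288.64

The Borough of Foxview, 1 January – 13 January 2012: 13 days → £40500 × 3.15% × 13/366 = £45.3135
Laurelport, 14 January – 18 October 2012: 279 days → £40500 × 2.9% × 279/366 = £895.3156
The Region of Fairden, 19 October – 31 December 2012: 74 days → £40500 × 4.25% × 74/366 = £348.0123
Total = £1288.6414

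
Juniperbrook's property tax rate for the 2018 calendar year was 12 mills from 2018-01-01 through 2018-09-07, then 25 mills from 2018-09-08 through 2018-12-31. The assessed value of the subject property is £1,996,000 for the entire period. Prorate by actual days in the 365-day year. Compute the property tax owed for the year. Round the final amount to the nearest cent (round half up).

2018-01-01 to 2018-09-07: 250 days at 12 mills → £1,996,000 × 1.2% × 250/365 = £16,405.4795
2018-09-08 to 2018-12-31: 115 days at 25 mills → £1,996,000 × 2.5% × 115/365 = £15,721.9178
Total = £32,127.3973

£32,127.40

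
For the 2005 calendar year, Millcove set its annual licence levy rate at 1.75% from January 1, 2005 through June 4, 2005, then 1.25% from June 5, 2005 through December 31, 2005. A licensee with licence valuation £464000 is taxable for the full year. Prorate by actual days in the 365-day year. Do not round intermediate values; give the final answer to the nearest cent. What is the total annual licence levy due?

January 1 – June 4, 2005: 155 days at 1.75% → £464000 × 1.75% × 155/365 = £3448.2192
June 5 – December 31, 2005: 210 days at 1.25% → £464000 × 1.25% × 210/365 = £3336.9863
Total = £6785.2055

£6785.21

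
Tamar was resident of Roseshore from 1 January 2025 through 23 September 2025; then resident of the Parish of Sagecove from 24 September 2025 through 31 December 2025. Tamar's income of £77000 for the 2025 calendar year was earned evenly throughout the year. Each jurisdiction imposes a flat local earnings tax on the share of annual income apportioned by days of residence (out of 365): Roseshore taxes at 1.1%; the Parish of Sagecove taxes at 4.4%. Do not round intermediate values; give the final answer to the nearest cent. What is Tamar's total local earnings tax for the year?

£1536.20

Roseshore, 1 January – 23 September 2025: 266 days → £77000 × 1.1% × 266/365 = £617.2658
The Parish of Sagecove, 24 September – 31 December 2025: 99 days → £77000 × 4.4% × 99/365 = £918.9370
Total = £1536.2027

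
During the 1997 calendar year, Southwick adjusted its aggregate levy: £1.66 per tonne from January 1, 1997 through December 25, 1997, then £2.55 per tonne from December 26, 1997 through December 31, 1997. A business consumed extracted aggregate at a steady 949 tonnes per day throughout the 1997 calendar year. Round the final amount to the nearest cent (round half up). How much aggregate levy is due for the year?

£580,066.76

January 1 – December 25, 1997: 359 days × 949 tonnes/day = 340,691 tonnes at £1.66/tonne → £565,547.06
December 26 – December 31, 1997: 6 days × 949 tonnes/day = 5,694 tonnes at £2.55/tonne → £14,519.70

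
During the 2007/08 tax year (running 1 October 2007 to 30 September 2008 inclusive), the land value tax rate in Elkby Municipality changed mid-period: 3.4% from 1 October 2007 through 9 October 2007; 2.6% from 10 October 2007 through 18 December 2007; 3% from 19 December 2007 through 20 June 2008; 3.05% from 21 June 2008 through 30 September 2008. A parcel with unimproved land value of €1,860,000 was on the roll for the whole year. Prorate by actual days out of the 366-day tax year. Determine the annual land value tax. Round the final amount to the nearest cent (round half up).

1 October – 9 October 2007: 9 days at 3.4% → €1,860,000 × 3.4% × 9/366 = €1,555.0820
10 October – 18 December 2007: 70 days at 2.6% → €1,860,000 × 2.6% × 70/366 = €9,249.1803
19 December 2007 – 20 June 2008: 185 days at 3% → €1,860,000 × 3% × 185/366 = €28,204.9180
21 June – 30 September 2008: 102 days at 3.05% → €1,860,000 × 3.05% × 102/366 = €15,810.0000
Total = €54,819.1803

€54,819.18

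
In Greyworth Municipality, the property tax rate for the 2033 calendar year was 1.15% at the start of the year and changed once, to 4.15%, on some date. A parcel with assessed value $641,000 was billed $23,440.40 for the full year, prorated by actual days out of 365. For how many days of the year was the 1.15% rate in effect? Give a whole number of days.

Let d = days at the first rate; then 365 − d days at the second rate.
$641,000 × [1.15%·d + 4.15%·(365−d)] / 365 = $23,440.40
Solving gives d = 60, so the new rate took effect on 2 Mar 2033.

60 days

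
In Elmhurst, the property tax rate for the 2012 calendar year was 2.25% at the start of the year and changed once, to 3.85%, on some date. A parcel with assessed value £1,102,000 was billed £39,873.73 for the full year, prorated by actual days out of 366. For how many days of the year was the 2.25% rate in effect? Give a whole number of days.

Let d = days at the first rate; then 366 − d days at the second rate.
£1,102,000 × [2.25%·d + 3.85%·(366−d)] / 366 = £39,873.73
Solving gives d = 53, so the new rate took effect on 23 Feb 2012.

53 days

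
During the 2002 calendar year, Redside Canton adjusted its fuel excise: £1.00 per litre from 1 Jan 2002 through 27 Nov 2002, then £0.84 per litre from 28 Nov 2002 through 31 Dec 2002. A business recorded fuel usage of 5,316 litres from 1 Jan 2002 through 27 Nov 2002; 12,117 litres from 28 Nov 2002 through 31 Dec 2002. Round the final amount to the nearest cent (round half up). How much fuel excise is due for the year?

1 Jan – 27 Nov 2002: 5,316 litres at £1.00/litre → £5316.00
28 Nov – 31 Dec 2002: 12,117 litres at £0.84/litre → £10178.28

£15494.28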